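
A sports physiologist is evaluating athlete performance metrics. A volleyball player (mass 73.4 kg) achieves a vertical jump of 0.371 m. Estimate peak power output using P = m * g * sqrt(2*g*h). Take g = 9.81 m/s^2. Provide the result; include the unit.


2 * g * h = 2 * 9.81 * 0.371 = 7.27902
sqrt(7.27902) = 2.697966 m/s
P = 73.4 * 9.81 * 2.697966 = 1942.68 W

1942.68 W


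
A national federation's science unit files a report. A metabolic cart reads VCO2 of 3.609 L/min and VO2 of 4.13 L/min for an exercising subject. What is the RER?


RER = VCO2 / VO2 = 3.609 / 4.13 = 0.8738

0.8738


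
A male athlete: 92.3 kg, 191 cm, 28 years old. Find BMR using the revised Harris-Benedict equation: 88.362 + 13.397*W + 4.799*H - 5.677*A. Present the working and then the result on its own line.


Intercept = 88.362
Weight contribution = 13.397 * 92.3 = 1236.5431
Height contribution = 4.799 * 191 = 916.609
Age contribution = 5.677 * 28 = 158.956
BMR = 88.362 + 1236.5431 + 916.609 - 158.956
= 2082.56 kcal/day

2082.56 kcal/day


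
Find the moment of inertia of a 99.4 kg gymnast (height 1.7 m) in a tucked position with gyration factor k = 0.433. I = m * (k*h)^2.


Radius of gyration = 0.433 * 1.7 = 0.7361 m
I = 99.4 * 0.7361^2
= 99.4 * 0.541843
= 53.859 kg*m^2

53.859 kg*m^2


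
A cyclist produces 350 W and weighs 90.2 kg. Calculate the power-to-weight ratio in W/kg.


P/W = power / mass
= 350 / 90.2
= 3.88 W/kg

3.88 W/kg


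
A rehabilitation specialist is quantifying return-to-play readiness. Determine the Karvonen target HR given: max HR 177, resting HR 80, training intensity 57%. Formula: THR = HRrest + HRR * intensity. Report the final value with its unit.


HRR = HRmax - HRrest = 177 - 80 = 97
THR = 80 + 97 * 0.57
= 135.29 bpm

135.29 bpm


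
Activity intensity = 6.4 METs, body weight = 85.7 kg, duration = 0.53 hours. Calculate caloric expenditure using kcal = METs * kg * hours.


kcal = 6.4 * 85.7 * 0.53
= 548.48 * 0.53
= 290.69 kcal

290.69 kcal


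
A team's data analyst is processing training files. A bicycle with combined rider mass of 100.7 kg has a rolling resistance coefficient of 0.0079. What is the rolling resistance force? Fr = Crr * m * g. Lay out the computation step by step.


Fr = 0.0079 * 100.7 * 9.81
= 0.79553 * 9.81
= 7.804 N

7.804 N


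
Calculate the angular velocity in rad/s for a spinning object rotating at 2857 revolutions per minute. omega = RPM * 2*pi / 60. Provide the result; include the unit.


omega = RPM * 2*pi / 60
= 2857 * 6.28318531 / 60
= 299.184 rad/s

299.184 rad/s


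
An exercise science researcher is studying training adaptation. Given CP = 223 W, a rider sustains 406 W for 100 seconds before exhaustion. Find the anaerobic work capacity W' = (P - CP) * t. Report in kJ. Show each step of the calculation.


Excess power = 406 - 223 = 183 W
Work above CP = 183 * 100 = 18300 J
W' = 18.3 kJ

18.3 kJ


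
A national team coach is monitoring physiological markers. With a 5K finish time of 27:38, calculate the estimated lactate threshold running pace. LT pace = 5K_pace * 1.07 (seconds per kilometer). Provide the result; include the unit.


Race duration = 1658 s for 5 km
Average pace = 1658 / 5 = 331.6 s/km
LT pace = 331.6 * 1.07
= 354.81 s/km

354.81 s/km


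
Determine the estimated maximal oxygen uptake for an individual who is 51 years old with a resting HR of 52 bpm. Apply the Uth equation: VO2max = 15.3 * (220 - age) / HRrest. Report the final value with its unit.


HRmax = 220 - 51 = 169
VO2max = 15.3 * (169 / 52)
= 15.3 * 3.25
= 49.73 mL/kg/min

49.73 mL/kg/min


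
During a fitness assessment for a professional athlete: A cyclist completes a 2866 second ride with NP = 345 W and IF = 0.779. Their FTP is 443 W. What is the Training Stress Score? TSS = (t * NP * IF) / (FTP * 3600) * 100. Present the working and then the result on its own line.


t * NP * IF = 2866 * 345 * 0.779 = 770251.83
FTP * 3600 = 1594800
TSS = (770251.83 / 1594800) * 100 = 48.3

48.3 TSS


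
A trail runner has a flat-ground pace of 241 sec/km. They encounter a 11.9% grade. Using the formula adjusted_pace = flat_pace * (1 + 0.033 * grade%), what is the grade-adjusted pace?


Grade factor = 1 + 0.033 * 11.9 = 1.3927
Adjusted = 241 * 1.3927 = 335.64 sec/km

335.64 s/km


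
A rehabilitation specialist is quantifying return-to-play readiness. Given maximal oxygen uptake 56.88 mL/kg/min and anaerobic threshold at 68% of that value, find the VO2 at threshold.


Percentage as decimal = 0.68
VO2 at AT = 56.88 * 0.68 = 38.68 mL/kg/min

38.68 mL/kg/min


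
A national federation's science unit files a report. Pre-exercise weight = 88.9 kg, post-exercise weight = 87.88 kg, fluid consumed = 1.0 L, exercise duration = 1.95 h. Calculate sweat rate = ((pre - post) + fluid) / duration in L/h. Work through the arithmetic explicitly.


Weight loss = 88.9 - 87.88 = 1.02 kg (approx L)
Total sweat = 1.02 + 1.0 = 2.02 L
Sweat rate = 2.02 / 1.95 = 1.036 L/h

1.036 L/h


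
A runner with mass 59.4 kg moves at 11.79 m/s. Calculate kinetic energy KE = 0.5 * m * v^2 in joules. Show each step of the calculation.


v^2 = 11.79^2 = 139.0041
KE = 0.5 * 59.4 * 139.0041
= 4128.42 J

4128.42 J


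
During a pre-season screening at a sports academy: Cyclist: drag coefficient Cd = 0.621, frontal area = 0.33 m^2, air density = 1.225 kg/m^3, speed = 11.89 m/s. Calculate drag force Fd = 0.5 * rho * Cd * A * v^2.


v^2 = 11.89^2 = 141.3721
Fd = 0.5 * 1.225 * 0.621 * 0.33 * 141.3721
= 17.745 N

17.745 N


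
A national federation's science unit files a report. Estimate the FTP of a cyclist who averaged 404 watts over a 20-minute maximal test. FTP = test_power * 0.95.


FTP = 404 * 0.95 = 383.8 W

383.8 W


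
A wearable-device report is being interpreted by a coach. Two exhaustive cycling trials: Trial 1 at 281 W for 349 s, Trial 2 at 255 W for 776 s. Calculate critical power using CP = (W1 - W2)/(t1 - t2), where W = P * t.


W1 = 281 * 349 = 98069 J
W2 = 255 * 776 = 197880 J
CP = (98069 - 197880) / (349 - 776)
= -99811 / -427
= 233.75 W

233.75 W


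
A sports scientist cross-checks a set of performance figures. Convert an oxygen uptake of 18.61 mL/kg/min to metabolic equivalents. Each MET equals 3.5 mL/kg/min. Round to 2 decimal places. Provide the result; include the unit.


One MET = 3.5 mL/kg/min
Number of METs = 18.61 / 3.5
= 5.32 METs

5.32 METs


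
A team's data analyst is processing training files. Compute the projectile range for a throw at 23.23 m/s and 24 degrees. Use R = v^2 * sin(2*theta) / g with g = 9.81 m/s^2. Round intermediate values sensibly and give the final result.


Two times the angle = 48 degrees
sin(48) = 0.743145
R = 539.6329 * 0.743145 / 9.81 = 40.879 m

40.879 m


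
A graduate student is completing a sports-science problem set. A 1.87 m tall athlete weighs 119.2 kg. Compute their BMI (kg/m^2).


height^2 = 3.4969 m^2
BMI = 119.2 / 3.4969 = 34.09 kg/m^2

34.09 kg/m^2


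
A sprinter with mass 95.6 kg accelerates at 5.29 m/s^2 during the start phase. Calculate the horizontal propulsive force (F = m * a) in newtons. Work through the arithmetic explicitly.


F = m * a
= 95.6 * 5.29
= 505.72 N

505.72 N


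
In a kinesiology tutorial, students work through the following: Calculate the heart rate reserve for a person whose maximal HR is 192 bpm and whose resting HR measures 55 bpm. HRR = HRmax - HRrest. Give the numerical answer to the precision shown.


HRmax = 192 bpm
HRrest = 55 bpm
HRR = 192 - 55 = 137 bpm

137 bpm


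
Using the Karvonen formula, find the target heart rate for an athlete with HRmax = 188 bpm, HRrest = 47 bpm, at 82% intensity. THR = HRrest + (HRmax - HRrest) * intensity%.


HRR = 188 - 47 = 141
THR = 47 + 141 * 0.82
= 47 + 115.62
= 162.62 bpm

162.62 bpm


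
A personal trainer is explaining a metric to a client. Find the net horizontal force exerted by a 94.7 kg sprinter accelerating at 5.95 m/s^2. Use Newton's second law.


Newton's second law: F = m * a
F = 94.7 * 5.95 = 563.47 N

563.47 N


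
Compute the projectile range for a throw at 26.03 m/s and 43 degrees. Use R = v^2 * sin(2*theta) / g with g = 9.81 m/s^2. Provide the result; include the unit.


Two times the angle = 86 degrees
sin(86) = 0.997564
R = 677.5609 * 0.997564 / 9.81 = 68.9 m

68.9 m


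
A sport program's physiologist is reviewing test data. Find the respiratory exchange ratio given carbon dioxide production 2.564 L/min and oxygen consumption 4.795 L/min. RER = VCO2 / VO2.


VCO2 = 2.564 L/min
VO2 = 4.795 L/min
RER = 2.564 / 4.795 = 0.5347

0.5347


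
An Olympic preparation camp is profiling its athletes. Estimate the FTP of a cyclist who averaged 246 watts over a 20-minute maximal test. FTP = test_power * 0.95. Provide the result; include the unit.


FTP = 246 * 0.95 = 233.7 W

233.7 W


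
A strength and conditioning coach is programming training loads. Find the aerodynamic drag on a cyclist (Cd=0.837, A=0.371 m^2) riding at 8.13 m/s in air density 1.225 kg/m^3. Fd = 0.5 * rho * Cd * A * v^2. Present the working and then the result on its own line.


Fd = 0.5 * 1.225 * 0.837 * 0.371 * 8.13^2
= 0.5 * 1.225 * 0.837 * 0.371 * 66.0969
= 12.571 N

12.571 N


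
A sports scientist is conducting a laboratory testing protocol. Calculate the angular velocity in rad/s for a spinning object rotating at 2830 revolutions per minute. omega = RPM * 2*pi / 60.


omega = RPM * 2*pi / 60
= 2830 * 6.28318531 / 60
= 296.357 rad/s

296.357 rad/s


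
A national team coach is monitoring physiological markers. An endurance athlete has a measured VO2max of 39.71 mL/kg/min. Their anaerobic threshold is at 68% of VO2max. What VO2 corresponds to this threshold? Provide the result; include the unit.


Anaerobic threshold VO2 = VO2max * 68%
= 39.71 * 0.68
= 27.0 mL/kg/min

27.0 mL/kg/min


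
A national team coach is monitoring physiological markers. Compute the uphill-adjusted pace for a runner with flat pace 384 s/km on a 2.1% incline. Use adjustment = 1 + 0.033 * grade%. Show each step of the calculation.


Adjustment factor = 1 + 0.033 * 2.1 = 1.0693
Grade-adjusted pace = 384 * 1.0693 = 410.61 s/km

410.61 s/km


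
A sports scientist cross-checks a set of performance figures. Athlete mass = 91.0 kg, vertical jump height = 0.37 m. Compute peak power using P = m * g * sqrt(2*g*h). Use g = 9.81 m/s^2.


sqrt(2 * 9.81 * 0.37) = sqrt(7.2594) = 2.694327 m/s
P = 91.0 * 9.81 * 2.694327
= 2405.25 W

2405.25 W


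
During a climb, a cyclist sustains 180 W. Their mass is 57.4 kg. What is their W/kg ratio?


Power-to-weight = 180 W / 57.4 kg
= 3.136 W/kg

3.136 W/kg


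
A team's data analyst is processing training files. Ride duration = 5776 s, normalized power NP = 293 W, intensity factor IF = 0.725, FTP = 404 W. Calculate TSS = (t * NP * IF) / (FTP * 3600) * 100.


Numerator = 5776 * 293 * 0.725 = 1226966.8
Denominator = 404 * 3600 = 1454400
TSS = 1226966.8 / 1454400 * 100
= 84.36

84.36 TSS


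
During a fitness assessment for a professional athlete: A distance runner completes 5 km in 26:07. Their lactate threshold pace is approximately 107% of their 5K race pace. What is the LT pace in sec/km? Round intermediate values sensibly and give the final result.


Convert to seconds: 26 min 7 s = 1567 s
Pace per km = 1567 / 5 = 313.4 s/km
LT pace = 313.4 * 1.07 = 335.34 s/km

335.34 s/km


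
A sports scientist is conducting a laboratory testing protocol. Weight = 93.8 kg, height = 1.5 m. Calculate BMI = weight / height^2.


height^2 = 1.5^2 = 2.25
BMI = 93.8 / 2.25 = 41.69 kg/m^2

41.69 kg/m^2


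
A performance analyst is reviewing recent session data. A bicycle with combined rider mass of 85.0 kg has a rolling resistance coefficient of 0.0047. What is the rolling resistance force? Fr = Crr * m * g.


Fr = 0.0047 * 85.0 * 9.81
= 0.3995 * 9.81
= 3.919 N

3.919 N


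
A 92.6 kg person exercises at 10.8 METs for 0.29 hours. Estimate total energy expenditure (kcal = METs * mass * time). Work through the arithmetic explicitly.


Energy = METs * mass(kg) * time(h)
= 10.8 * 92.6 * 0.29
= 290.02 kcal

290.02 kcal


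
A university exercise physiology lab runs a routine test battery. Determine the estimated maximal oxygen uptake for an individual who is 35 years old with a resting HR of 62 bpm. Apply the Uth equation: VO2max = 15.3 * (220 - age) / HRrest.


HRmax = 220 - 35 = 185
VO2max = 15.3 * (185 / 62)
= 15.3 * 2.9839
= 45.65 mL/kg/min

45.65 mL/kg/min


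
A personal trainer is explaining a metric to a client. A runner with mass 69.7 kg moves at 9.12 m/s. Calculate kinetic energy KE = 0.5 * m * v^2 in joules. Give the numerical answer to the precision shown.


v^2 = 9.12^2 = 83.1744
KE = 0.5 * 69.7 * 83.1744
= 2898.63 J

2898.63 J


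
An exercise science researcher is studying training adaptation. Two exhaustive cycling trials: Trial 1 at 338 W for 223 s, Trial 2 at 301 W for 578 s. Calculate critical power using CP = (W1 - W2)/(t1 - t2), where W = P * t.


W1 = 338 * 223 = 75374 J
W2 = 301 * 578 = 173978 J
CP = (75374 - 173978) / (223 - 578)
= -98604 / -355
= 277.76 W

277.76 W


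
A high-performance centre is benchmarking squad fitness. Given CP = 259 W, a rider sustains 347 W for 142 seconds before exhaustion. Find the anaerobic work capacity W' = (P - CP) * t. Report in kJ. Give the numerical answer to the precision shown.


Excess power = 347 - 259 = 88 W
Work above CP = 88 * 142 = 12496 J
W' = 12.496 kJ

12.496 kJ


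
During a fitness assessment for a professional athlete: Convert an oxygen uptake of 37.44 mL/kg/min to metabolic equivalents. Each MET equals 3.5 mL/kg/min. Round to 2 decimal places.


One MET = 3.5 mL/kg/min
Number of METs = 37.44 / 3.5
= 10.7 METs

10.7 METs


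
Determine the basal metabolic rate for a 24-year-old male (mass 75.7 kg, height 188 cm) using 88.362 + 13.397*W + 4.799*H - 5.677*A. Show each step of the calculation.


BMR = 88.362 + 13.397*75.7 + 4.799*188 - 5.677*24
= 1868.48 kcal/day

1868.48 kcal/day


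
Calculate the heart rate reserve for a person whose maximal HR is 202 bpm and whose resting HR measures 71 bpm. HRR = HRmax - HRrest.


HRmax = 202 bpm
HRrest = 71 bpm
HRR = 202 - 71 = 131 bpm

131 bpm


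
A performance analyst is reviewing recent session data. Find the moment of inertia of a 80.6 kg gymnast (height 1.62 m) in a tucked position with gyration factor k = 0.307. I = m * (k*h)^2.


Radius of gyration = 0.307 * 1.62 = 0.49734 m
I = 80.6 * 0.49734^2
= 80.6 * 0.247347
= 19.936 kg*m^2

19.936 kg*m^2


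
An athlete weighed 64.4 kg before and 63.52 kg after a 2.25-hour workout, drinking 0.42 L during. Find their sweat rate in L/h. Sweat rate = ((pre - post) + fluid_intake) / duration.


Body mass change = 0.88 kg
Total sweat loss = 0.88 + 0.42 = 1.3 L
Rate = 1.3 / 2.25 = 0.578 L/h

0.578 L/h


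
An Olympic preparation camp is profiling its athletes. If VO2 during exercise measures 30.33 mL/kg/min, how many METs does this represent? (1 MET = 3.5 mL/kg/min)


METs = VO2 / 3.5 = 30.33 / 3.5 = 8.67

8.67 METs


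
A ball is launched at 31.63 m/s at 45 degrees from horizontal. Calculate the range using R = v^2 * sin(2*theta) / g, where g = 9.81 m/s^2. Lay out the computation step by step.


sin(2 * 45) = sin(90) = 1.0
v^2 = 31.63^2 = 1000.4569
R = 1000.4569 * 1.0 / 9.81
= 101.983 m

101.983 m


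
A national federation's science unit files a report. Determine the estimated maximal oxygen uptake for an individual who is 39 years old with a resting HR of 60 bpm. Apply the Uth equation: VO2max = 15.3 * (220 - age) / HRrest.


HRmax = 220 - 39 = 181
VO2max = 15.3 * (181 / 60)
= 15.3 * 3.0167
= 46.16 mL/kg/min

46.16 mL/kg/min


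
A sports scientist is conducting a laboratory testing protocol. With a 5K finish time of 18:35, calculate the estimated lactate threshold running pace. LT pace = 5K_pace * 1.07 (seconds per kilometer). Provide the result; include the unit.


Race duration = 1115 s for 5 km
Average pace = 1115 / 5 = 223.0 s/km
LT pace = 223.0 * 1.07
= 238.61 s/km

238.61 s/km


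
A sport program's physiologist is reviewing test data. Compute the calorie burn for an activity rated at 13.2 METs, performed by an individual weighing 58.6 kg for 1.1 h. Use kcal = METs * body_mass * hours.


Product of METs and mass = 13.2 * 58.6 = 773.52
Total kcal = 773.52 * 1.1 = 850.87 kcal

850.87 kcal


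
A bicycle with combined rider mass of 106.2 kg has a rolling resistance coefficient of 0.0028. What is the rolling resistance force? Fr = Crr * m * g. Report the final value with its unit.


Fr = 0.0028 * 106.2 * 9.81
= 0.29736 * 9.81
= 2.917 N

2.917 N


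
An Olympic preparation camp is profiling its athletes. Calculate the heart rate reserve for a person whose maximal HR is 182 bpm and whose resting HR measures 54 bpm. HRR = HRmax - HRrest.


HRmax = 182 bpm
HRrest = 54 bpm
HRR = 182 - 54 = 128 bpm

128 bpm


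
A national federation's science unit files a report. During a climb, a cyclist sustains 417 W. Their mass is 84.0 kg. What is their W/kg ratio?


Power-to-weight = 417 W / 84.0 kg
= 4.964 W/kg

4.964 W/kg


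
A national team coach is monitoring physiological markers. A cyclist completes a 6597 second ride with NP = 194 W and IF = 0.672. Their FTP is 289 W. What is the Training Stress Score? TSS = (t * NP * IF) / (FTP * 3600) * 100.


t * NP * IF = 6597 * 194 * 0.672 = 860037.696
FTP * 3600 = 1040400
TSS = (860037.696 / 1040400) * 100 = 82.66

82.66 TSS


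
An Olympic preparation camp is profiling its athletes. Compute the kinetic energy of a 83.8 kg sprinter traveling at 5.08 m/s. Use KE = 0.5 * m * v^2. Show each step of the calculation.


Velocity squared = 25.8064
KE = 0.5 * 83.8 * 25.8064 = 1081.29 J

1081.29 J


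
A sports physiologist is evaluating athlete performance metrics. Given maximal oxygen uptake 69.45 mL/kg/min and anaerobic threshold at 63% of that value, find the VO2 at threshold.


Percentage as decimal = 0.63
VO2 at AT = 69.45 * 0.63 = 43.75 mL/kg/min

43.75 mL/kg/min


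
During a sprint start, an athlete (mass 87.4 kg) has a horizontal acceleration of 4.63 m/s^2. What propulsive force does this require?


Propulsive force = mass * acceleration
= 87.4 kg * 4.63 m/s^2
= 404.66 N

404.66 N


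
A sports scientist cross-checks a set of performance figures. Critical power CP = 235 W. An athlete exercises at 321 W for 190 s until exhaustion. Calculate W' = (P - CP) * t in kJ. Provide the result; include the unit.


P - CP = 321 - 235 = 86 W
W' = 86 * 190 = 16340 J
= 16340 / 1000 = 16.34 kJ

16.34 kJ


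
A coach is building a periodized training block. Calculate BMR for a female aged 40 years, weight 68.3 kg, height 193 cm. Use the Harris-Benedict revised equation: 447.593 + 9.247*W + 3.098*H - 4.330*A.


Substituting values:
W term = 9.247 * 68.3 = 631.5701
H term = 3.098 * 193 = 597.914
A term = 4.330 * 40 = 173.2
BMR = 1503.88 kcal/day

1503.88 kcal/day


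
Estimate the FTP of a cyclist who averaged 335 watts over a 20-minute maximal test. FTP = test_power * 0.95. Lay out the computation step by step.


FTP = 335 * 0.95 = 318.25 W

318.25 W


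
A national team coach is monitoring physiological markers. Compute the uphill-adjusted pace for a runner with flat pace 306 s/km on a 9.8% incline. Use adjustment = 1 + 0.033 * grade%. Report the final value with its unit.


Adjustment factor = 1 + 0.033 * 9.8 = 1.3234
Grade-adjusted pace = 306 * 1.3234 = 404.96 s/km

404.96 s/km


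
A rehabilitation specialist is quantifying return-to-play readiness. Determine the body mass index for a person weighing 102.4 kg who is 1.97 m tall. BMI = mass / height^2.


BMI = mass / height^2
= 102.4 / 1.97^2
= 102.4 / 3.8809
= 26.39 kg/m^2

26.39 kg/m^2


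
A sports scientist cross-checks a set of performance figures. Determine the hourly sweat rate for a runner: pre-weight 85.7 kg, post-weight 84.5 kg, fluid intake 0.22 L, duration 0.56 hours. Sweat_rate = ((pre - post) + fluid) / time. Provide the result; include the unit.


Mass lost = 85.7 - 84.5 = 1.2 kg
Add fluid consumed: 1.2 + 0.22 = 1.42 L total sweat
Sweat rate = 1.42 / 0.56 = 2.536 L/h

2.536 L/h


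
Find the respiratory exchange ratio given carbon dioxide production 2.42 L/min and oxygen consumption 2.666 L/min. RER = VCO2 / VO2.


VCO2 = 2.42 L/min
VO2 = 2.666 L/min
RER = 2.42 / 2.666 = 0.9077

0.9077


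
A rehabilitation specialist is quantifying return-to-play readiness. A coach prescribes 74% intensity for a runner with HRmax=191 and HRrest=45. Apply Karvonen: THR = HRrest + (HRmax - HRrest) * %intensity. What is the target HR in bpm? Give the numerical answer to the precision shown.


Heart rate reserve = 191 - 45 = 146
Intensity fraction = 74 / 100 = 0.74
THR = 45 + 146 * 0.74 = 153.04 bpm

153.04 bpm


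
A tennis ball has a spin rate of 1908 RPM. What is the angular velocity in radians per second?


Convert RPM to rad/s: multiply by 2*pi and divide by 60
omega = 1908 * 2 * pi / 60
= 199.805 rad/s

199.805 rad/s


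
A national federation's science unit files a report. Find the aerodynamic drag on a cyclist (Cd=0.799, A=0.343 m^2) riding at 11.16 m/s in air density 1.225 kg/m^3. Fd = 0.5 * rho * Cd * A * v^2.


Fd = 0.5 * 1.225 * 0.799 * 0.343 * 11.16^2
= 0.5 * 1.225 * 0.799 * 0.343 * 124.5456
= 20.906 N

20.906 N


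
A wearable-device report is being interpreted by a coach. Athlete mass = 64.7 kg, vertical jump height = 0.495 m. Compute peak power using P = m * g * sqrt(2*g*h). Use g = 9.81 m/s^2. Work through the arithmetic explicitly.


sqrt(2 * 9.81 * 0.495) = sqrt(9.7119) = 3.116392 m/s
P = 64.7 * 9.81 * 3.116392
= 1978.0 W

1978.0 W


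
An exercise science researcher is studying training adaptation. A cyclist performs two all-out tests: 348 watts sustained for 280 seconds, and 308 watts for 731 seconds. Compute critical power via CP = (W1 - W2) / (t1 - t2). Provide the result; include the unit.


W1 = P1 * t1 = 348 * 280 = 97440 J
W2 = P2 * t2 = 308 * 731 = 225148 J
CP = (97440 - 225148) / (280 - 731)
= 283.17 W

283.17 W


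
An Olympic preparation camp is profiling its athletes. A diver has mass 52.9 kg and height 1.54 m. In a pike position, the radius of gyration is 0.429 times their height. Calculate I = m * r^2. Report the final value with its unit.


r = 0.429 * 1.54 = 0.66066 m
I = m * r^2 = 52.9 * 0.436472 = 23.089 kg*m^2

23.089 kg*m^2


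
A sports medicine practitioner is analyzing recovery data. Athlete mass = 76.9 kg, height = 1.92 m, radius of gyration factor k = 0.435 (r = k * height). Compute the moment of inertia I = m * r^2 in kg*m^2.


r = k * height = 0.435 * 1.92 = 0.8352 m
r^2 = 0.8352^2 = 0.697559
I = 76.9 * 0.697559 = 53.642 kg*m^2

53.642 kg*m^2


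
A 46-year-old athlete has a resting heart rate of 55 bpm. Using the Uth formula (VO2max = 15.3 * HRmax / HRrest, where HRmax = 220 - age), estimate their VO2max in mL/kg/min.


HRmax = 220 - 46 = 174 bpm
Ratio = HRmax / HRrest = 174 / 55 = 3.1636
VO2max = 15.3 * 3.1636 = 48.4 mL/kg/min

48.4 mL/kg/min


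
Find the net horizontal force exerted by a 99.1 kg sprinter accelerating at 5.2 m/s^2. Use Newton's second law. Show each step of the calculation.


Newton's second law: F = m * a
F = 99.1 * 5.2 = 515.32 N

515.32 N


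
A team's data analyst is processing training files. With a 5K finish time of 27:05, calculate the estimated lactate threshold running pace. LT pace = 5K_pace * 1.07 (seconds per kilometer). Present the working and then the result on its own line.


Race duration = 1625 s for 5 km
Average pace = 1625 / 5 = 325.0 s/km
LT pace = 325.0 * 1.07
= 347.75 s/km

347.75 s/km


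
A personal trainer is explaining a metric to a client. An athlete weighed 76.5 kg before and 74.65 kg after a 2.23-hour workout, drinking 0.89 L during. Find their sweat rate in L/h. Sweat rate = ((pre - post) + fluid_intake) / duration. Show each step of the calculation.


Body mass change = 1.85 kg
Total sweat loss = 1.85 + 0.89 = 2.74 L
Rate = 2.74 / 2.23 = 1.229 L/h

1.229 L/h


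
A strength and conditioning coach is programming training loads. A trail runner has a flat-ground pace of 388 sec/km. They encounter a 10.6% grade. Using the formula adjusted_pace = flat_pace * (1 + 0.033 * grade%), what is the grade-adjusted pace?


Grade factor = 1 + 0.033 * 10.6 = 1.3498
Adjusted = 388 * 1.3498 = 523.72 sec/km

523.72 s/km


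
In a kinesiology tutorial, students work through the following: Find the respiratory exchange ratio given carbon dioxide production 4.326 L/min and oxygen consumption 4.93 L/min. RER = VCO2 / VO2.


VCO2 = 4.326 L/min
VO2 = 4.93 L/min
RER = 4.326 / 4.93 = 0.8775

0.8775


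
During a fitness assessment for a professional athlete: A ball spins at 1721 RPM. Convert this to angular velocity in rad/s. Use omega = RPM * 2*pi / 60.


omega = 1721 * 2 * pi / 60
= 1721 * 6.28318531 / 60
= 10813.362 / 60
= 180.223 rad/s

180.223 rad/s


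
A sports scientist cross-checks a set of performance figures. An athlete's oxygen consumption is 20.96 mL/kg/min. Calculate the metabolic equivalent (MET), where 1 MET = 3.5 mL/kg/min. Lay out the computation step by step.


MET = VO2 / 3.5
= 20.96 / 3.5
= 5.99 METs

5.99 METs


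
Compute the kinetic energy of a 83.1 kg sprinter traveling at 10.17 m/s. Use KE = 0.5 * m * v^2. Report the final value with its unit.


Velocity squared = 103.4289
KE = 0.5 * 83.1 * 103.4289 = 4297.47 J

4297.47 J


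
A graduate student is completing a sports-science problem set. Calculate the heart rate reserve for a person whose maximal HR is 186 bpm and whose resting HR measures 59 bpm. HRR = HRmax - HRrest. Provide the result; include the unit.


HRmax = 186 bpm
HRrest = 59 bpm
HRR = 186 - 59 = 127 bpm

127 bpm


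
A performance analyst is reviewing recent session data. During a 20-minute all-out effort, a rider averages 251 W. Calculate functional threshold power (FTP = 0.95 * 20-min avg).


FTP = 0.95 * 251
= 238.45 W

238.45 W


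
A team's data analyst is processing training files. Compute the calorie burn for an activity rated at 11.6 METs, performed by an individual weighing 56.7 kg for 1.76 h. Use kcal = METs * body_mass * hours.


Product of METs and mass = 11.6 * 56.7 = 657.72
Total kcal = 657.72 * 1.76 = 1157.59 kcal

1157.59 kcal


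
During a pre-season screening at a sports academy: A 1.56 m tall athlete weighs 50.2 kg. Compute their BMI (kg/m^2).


height^2 = 2.4336 m^2
BMI = 50.2 / 2.4336 = 20.63 kg/m^2

20.63 kg/m^2


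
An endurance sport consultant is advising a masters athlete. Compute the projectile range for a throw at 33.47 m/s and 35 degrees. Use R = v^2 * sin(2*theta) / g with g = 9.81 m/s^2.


Two times the angle = 70 degrees
sin(70) = 0.939693
R = 1120.2409 * 0.939693 / 9.81 = 107.307 m

107.307 m


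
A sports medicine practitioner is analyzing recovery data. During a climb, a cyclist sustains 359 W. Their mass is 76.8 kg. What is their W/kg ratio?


Power-to-weight = 359 W / 76.8 kg
= 4.674 W/kg

4.674 W/kg


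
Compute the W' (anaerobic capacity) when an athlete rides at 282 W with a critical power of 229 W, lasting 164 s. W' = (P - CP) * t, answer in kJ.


Above-CP power = 53 W
Duration = 164 s
W' = 53 * 164 = 8692 J
Convert: 8692 / 1000 = 8.692 kJ

8.692 kJ


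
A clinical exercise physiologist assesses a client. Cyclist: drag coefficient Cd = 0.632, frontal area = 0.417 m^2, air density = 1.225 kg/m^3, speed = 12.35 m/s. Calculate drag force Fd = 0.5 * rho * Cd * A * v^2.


v^2 = 12.35^2 = 152.5225
Fd = 0.5 * 1.225 * 0.632 * 0.417 * 152.5225
= 24.62 N

24.62 N


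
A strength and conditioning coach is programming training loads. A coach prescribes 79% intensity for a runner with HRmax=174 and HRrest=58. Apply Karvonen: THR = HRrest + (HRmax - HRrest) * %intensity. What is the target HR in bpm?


Heart rate reserve = 174 - 58 = 116
Intensity fraction = 79 / 100 = 0.79
THR = 58 + 116 * 0.79 = 149.64 bpm

149.64 bpm


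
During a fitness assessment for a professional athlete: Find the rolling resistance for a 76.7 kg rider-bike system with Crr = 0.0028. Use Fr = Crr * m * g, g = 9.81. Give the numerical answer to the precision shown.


m * g = 76.7 * 9.81 = 752.427 N
Fr = 0.0028 * 752.427 = 2.107 N

2.107 N


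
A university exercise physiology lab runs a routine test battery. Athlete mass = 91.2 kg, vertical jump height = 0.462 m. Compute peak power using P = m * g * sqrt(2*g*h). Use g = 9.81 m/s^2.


sqrt(2 * 9.81 * 0.462) = sqrt(9.06444) = 3.010721 m/s
P = 91.2 * 9.81 * 3.010721
= 2693.61 W

2693.61 W


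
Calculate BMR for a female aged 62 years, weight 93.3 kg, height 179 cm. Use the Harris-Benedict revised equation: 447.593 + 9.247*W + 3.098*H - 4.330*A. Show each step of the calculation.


Substituting values:
W term = 9.247 * 93.3 = 862.7451
H term = 3.098 * 179 = 554.542
A term = 4.330 * 62 = 268.46
BMR = 1596.42 kcal/day

1596.42 kcal/day


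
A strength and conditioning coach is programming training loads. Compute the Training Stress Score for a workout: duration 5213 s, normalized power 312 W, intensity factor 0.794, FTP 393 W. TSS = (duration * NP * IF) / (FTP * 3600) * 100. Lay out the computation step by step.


Product = 5213 * 312 * 0.794 = 1291406.064
Base = 393 * 3600 = 1414800
TSS = 1291406.064 / 1414800 * 100 = 91.28

91.28 TSS


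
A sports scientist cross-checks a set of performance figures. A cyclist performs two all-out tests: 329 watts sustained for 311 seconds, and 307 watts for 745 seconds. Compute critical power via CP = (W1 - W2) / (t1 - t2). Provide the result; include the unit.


W1 = P1 * t1 = 329 * 311 = 102319 J
W2 = P2 * t2 = 307 * 745 = 228715 J
CP = (102319 - 228715) / (311 - 745)
= 291.24 W

291.24 W


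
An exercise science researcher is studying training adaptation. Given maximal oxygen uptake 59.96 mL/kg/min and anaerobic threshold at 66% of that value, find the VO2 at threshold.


Percentage as decimal = 0.66
VO2 at AT = 59.96 * 0.66 = 39.57 mL/kg/min

39.57 mL/kg/min


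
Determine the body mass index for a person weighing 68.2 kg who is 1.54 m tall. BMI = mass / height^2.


BMI = mass / height^2
= 68.2 / 1.54^2
= 68.2 / 2.3716
= 28.76 kg/m^2

28.76 kg/m^2


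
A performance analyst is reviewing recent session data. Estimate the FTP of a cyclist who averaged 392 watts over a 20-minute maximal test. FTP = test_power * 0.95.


FTP = 392 * 0.95 = 372.4 W

372.4 W


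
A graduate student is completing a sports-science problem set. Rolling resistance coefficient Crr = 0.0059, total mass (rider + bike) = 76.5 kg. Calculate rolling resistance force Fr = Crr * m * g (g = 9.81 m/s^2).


Fr = Crr * m * g
= 0.0059 * 76.5 * 9.81
= 4.428 N

4.428 N


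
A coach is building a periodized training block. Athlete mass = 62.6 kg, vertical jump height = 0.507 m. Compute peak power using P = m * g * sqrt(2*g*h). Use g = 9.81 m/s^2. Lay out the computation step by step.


sqrt(2 * 9.81 * 0.507) = sqrt(9.94734) = 3.15394 m/s
P = 62.6 * 9.81 * 3.15394
= 1936.85 W

1936.85 W


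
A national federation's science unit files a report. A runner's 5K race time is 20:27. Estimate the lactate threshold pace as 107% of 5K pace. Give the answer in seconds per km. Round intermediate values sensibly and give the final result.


Total race time = 20*60 + 27 = 1227 seconds
5K pace = 1227 / 5 = 245.4 sec/km
LT pace = 245.4 * 1.07 = 262.58 sec/km

262.58 s/km


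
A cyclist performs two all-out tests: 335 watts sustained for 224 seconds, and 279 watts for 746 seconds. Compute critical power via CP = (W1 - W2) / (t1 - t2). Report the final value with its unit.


W1 = P1 * t1 = 335 * 224 = 75040 J
W2 = P2 * t2 = 279 * 746 = 208134 J
CP = (75040 - 208134) / (224 - 746)
= 254.97 W

254.97 W


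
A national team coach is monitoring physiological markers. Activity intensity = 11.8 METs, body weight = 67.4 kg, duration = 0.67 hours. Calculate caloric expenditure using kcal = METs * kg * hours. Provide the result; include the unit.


kcal = 11.8 * 67.4 * 0.67
= 795.32 * 0.67
= 532.86 kcal

532.86 kcal


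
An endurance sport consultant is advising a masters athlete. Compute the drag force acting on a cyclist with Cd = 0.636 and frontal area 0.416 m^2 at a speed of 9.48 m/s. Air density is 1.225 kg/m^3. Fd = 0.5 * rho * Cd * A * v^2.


Step 1: v^2 = 89.8704
Step 2: Fd = 0.5 * 1.225 * 0.636 * 0.416 * 89.8704
= 14.564 N

14.564 N


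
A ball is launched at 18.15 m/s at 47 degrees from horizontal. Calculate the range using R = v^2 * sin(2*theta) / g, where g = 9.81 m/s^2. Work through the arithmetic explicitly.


sin(2 * 47) = sin(94) = 0.997564
v^2 = 18.15^2 = 329.4225
R = 329.4225 * 0.997564 / 9.81
= 33.498 m

33.498 m


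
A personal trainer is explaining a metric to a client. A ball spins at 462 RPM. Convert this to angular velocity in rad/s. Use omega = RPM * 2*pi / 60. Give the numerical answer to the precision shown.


omega = 462 * 2 * pi / 60
= 462 * 6.28318531 / 60
= 2902.832 / 60
= 48.381 rad/s

48.381 rad/s


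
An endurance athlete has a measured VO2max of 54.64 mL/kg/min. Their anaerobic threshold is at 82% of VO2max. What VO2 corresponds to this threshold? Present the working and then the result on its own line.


Anaerobic threshold VO2 = VO2max * 82%
= 54.64 * 0.82
= 44.8 mL/kg/min

44.8 mL/kg/min


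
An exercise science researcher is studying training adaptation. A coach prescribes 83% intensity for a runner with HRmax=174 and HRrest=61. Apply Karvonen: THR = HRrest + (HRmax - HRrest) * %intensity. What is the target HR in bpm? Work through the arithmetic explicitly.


Heart rate reserve = 174 - 61 = 113
Intensity fraction = 83 / 100 = 0.83
THR = 61 + 113 * 0.83 = 154.79 bpm

154.79 bpm


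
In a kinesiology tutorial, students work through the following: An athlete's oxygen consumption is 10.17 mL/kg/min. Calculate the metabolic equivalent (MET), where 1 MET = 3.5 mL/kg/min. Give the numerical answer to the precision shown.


MET = VO2 / 3.5
= 10.17 / 3.5
= 2.91 METs

2.91 METs


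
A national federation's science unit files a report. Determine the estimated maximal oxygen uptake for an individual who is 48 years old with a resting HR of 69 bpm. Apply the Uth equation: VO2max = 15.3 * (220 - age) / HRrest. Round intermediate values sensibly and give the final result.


HRmax = 220 - 48 = 172
VO2max = 15.3 * (172 / 69)
= 15.3 * 2.4928
= 38.14 mL/kg/min

38.14 mL/kg/min


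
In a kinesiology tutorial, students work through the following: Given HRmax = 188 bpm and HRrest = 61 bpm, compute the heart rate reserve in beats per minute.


Heart rate reserve = maximum HR minus resting HR
HRR = 188 - 61 = 127 bpm

127 bpm


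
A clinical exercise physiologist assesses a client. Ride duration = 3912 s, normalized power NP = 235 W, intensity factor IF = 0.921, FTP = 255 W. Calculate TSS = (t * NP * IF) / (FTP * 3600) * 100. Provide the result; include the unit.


Numerator = 3912 * 235 * 0.921 = 846693.72
Denominator = 255 * 3600 = 918000
TSS = 846693.72 / 918000 * 100
= 92.23

92.23 TSS


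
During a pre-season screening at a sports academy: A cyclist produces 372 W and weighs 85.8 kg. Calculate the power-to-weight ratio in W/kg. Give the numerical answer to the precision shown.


P/W = power / mass
= 372 / 85.8
= 4.336 W/kg

4.336 W/kg


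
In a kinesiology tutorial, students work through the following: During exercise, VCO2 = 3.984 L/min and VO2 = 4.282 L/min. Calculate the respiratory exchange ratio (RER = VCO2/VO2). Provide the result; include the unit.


RER = VCO2 / VO2
= 3.984 / 4.282
= 0.9304

0.9304


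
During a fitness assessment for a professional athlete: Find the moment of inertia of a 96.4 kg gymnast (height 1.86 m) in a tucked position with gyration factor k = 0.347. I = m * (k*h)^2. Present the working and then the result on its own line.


Radius of gyration = 0.347 * 1.86 = 0.64542 m
I = 96.4 * 0.64542^2
= 96.4 * 0.416567
= 40.157 kg*m^2

40.157 kg*m^2


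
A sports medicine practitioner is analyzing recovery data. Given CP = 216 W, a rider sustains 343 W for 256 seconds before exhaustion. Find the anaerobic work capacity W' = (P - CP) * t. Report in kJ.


Excess power = 343 - 216 = 127 W
Work above CP = 127 * 256 = 32512 J
W' = 32.512 kJ

32.512 kJ


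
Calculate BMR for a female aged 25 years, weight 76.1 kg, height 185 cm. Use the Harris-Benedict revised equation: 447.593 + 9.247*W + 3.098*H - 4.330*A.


Substituting values:
W term = 9.247 * 76.1 = 703.6967
H term = 3.098 * 185 = 573.13
A term = 4.330 * 25 = 108.25
BMR = 1616.17 kcal/day

1616.17 kcal/day


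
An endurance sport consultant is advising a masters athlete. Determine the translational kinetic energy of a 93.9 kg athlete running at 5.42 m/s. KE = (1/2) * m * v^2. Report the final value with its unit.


KE = 0.5 * m * v^2
= 0.5 * 93.9 * 5.42^2
= 0.5 * 93.9 * 29.3764
= 1379.22 J

1379.22 J


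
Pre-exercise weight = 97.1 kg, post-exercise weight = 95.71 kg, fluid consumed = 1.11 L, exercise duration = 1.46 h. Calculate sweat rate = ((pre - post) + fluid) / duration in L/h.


Weight loss = 97.1 - 95.71 = 1.39 kg (approx L)
Total sweat = 1.39 + 1.11 = 2.5 L
Sweat rate = 2.5 / 1.46 = 1.712 L/h

1.712 L/h


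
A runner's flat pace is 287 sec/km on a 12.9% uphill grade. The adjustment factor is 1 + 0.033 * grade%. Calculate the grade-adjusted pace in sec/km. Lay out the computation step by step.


Factor = 1 + 0.033 * 12.9 = 1.4257
Adjusted pace = 287 * 1.4257
= 409.18 sec/km

409.18 s/km


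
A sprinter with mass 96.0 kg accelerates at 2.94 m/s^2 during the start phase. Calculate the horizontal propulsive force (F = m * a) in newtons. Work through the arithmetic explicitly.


F = m * a
= 96.0 * 2.94
= 282.24 N

282.24 N


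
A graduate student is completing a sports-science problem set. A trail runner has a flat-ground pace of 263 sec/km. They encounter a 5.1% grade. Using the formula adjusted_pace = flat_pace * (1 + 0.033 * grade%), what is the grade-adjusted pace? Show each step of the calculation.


Grade factor = 1 + 0.033 * 5.1 = 1.1683
Adjusted = 263 * 1.1683 = 307.26 sec/km

307.26 s/km


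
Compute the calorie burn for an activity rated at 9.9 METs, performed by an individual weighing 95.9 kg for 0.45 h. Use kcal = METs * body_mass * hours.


Product of METs and mass = 9.9 * 95.9 = 949.41
Total kcal = 949.41 * 0.45 = 427.23 kcal

427.23 kcal


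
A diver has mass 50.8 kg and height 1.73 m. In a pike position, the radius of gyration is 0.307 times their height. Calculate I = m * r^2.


r = 0.307 * 1.73 = 0.53111 m
I = m * r^2 = 50.8 * 0.282078 = 14.33 kg*m^2

14.33 kg*m^2


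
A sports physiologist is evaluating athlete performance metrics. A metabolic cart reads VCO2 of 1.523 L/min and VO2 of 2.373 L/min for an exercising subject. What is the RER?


RER = VCO2 / VO2 = 1.523 / 2.373 = 0.6418

0.6418


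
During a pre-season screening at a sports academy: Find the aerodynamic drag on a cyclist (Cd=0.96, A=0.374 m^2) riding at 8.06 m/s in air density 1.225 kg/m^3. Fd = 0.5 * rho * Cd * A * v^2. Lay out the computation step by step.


Fd = 0.5 * 1.225 * 0.96 * 0.374 * 8.06^2
= 0.5 * 1.225 * 0.96 * 0.374 * 64.9636
= 14.286 N

14.286 N


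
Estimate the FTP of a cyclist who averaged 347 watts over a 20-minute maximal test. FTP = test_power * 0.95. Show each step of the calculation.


FTP = 347 * 0.95 = 329.65 W

329.65 W


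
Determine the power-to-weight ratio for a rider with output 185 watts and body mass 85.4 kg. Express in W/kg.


P/W = 185 / 85.4 = 2.166 W/kg

2.166 W/kg


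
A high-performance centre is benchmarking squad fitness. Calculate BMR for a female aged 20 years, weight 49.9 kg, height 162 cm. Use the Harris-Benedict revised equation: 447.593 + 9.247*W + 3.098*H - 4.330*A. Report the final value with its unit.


Substituting values:
W term = 9.247 * 49.9 = 461.4253
H term = 3.098 * 162 = 501.876
A term = 4.330 * 20 = 86.6
BMR = 1324.29 kcal/day

1324.29 kcal/day
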